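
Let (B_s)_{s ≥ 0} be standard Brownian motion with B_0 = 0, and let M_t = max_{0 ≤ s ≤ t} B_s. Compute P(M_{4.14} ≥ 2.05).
P(M_{4.14} ≥ 2.05) = 2·P(B_{4.14} ≥ 2.05) = 2(1 − Φ(2.05/√4.14)) ≈ 0.3137

By the reflection principle for Brownian motion, P(M_t ≥ a) = 2 · P(B_t ≥ a) for a ≥ 0. Since B_t ~ N(0, t), P(B_t ≥ 2.05) = 1 − Φ(2.05/√t) = 1 − Φ(2.05/√4.14) = 1 − Φ(1.0075). So
  P(M_{4.14} ≥ 2.05) = 2(1 − Φ(1.0075)) ≈ 0.3137.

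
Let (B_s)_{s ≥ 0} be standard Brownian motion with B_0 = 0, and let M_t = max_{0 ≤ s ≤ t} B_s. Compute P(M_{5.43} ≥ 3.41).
P(M_{5.43} ≥ 3.41) = 2·P(B_{5.43} ≥ 3.41) = 2(1 − Φ(3.41/√5.43)) ≈ 0.1434

By the reflection principle for Brownian motion, P(M_t ≥ a) = 2 · P(B_t ≥ a) for a ≥ 0. Since B_t ~ N(0, t), P(B_t ≥ 3.41) = 1 − Φ(3.41/√t) = 1 − Φ(3.41/√5.43) = 1 − Φ(1.4634). So
  P(M_{5.43} ≥ 3.41) = 2(1 − Φ(1.4634)) ≈ 0.1434.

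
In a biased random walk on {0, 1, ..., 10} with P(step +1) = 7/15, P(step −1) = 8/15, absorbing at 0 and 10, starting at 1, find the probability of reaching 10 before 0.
P(hit 10 before 0) = (1 − (8/7)^1) / (1 − (8/7)^10) = 40353607/791266575

Let u_k denote P(reach 10 before 0 | start at k). Boundary: u_0 = 0, u_10 = 1. Recurrence: u_k = 7/15·u_{k+1} + 8/15·u_{k-1} for 1 ≤ k ≤ 9. Try u_k = A + B·r^k with r = q/p = (8/15)/(7/15) = 8/7. Substitution satisfies the recurrence; boundary conditions give:
  u_k = (1 − r^k) / (1 − r^N) = (1 − (8/7)^1) / (1 − (8/7)^10) = 40353607/791266575.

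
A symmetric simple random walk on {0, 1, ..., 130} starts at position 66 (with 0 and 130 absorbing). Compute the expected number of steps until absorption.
E[τ | X_0 = 66] = 4224

Let v_k = E[τ | X_0 = k]. Boundary: v_0 = v_130 = 0. Recurrence: v_k = 1 + (v_{k-1} + v_{k+1})/2 for 1 ≤ k ≤ 129. The particular solution to v_k − (v_{k-1} + v_{k+1})/2 = 1 is v_k = −k^2. Adding homogeneous solution A + B k and matching boundaries gives v_k = k (130 − k). Substituting k = 66: v_66 = 66 · 64 = 4224.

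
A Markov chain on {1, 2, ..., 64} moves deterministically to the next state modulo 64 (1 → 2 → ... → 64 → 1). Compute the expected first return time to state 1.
E[T_1 | X_0 = 1] = 64

The chain cycles deterministically, so starting at state 1 it returns in exactly 64 steps. Equivalently, the stationary distribution is uniform π_j = 1/64 for every state j, so by Kac's formula E[T_1] = 1/π_1 = 64.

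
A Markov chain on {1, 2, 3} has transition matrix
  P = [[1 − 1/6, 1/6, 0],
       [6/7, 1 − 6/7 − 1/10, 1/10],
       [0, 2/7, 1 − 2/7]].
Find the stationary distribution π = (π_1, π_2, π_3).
π = (80/101, 140/909, 49/909)

This is a birth-death chain on three states, which satisfies detailed balance: π_1 · P_{12} = π_2 · P_{21} and π_2 · P_{23} = π_3 · P_{32}.
From π_1 · 1/6 = π_2 · 6/7: π_2/π_1 = (1/6)/(6/7) = 7/36.
From π_2 · 1/10 = π_3 · 2/7: π_3/π_2 = (1/10)/(2/7) = 7/20.
Take π_1 proportional to 1; then unnormalized π = (1, 7/36, 49/720). Normalize by dividing by the sum 101/80:
  π = (80/101, 140/909, 49/909).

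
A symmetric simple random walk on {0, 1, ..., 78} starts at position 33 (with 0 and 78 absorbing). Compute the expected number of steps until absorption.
E[τ | X_0 = 33] = 1485

Let v_k = E[τ | X_0 = k]. Boundary: v_0 = v_78 = 0. Recurrence: v_k = 1 + (v_{k-1} + v_{k+1})/2 for 1 ≤ k ≤ 77. The particular solution to v_k − (v_{k-1} + v_{k+1})/2 = 1 is v_k = −k^2. Adding homogeneous solution A + B k and matching boundaries gives v_k = k (78 − k). Substituting k = 33: v_33 = 33 · 45 = 1485.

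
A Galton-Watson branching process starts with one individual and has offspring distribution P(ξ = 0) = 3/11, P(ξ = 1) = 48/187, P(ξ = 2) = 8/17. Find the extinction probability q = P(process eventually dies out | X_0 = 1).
q = 51/88

The pgf is f(s) = 3/11 + 48/187·s + 8/17·s². The extinction probability q is the smallest fixed point of f in [0, 1]. Setting s = f(s):
  8/17·s² + (48/187 − 1)·s + 3/11 = 0
  8/17·s² − (3/11 + 8/17)·s + 3/11 = 0
which factors as (s − 1)·(8/17·s − 3/11) = 0, giving roots s = 1 and s = (3/11)/(8/17) = 51/88.
Mean offspring μ = 48/187 + 2·8/17 = 224/187 > 1 (supercritical), so q < 1. The extinction probability is the smaller root: q = (3/11)/(8/17) = 51/88.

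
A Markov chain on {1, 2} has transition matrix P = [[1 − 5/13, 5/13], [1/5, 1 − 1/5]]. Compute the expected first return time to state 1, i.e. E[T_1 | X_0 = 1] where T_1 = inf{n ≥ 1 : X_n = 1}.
E[T_1 | X_0 = 1] = 1/π_1 = 38/13

For an irreducible recurrent Markov chain with stationary distribution π, E[T_i | X_0 = i] = 1/π_i (Kac's formula). Here π_1 = (1/5)/(5/13 + 1/5) = (1/5)/(38/65) = 13/38, so E[T_1 | X_0 = 1] = 1/π_1 = (5/13 + 1/5)/(1/5) = (38/65)/(1/5) = 38/13.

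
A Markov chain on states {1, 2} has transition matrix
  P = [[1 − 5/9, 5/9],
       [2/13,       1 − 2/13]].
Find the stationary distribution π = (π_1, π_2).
π_1 = 18/83, π_2 = 65/83

Solve πP = π with π_1 + π_2 = 1. From πP = π: π_1 · (1 − 5/9) + π_2 · 2/13 = π_1 ⇒ π_2 · 2/13 = π_1 · 5/9 ⇒ π_2/π_1 = (5/9)/(2/13) = 65/18. Together with π_1 + π_2 = 1:
  π_1 = (2/13)/(5/9 + 2/13) = (2/13)/(83/117) = 18/83,
  π_2 = (5/9)/(5/9 + 2/13) = (5/9)/(83/117) = 65/83.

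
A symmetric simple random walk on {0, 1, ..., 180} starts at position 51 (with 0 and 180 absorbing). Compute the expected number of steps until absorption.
E[τ | X_0 = 51] = 6579

Let v_k = E[τ | X_0 = k]. Boundary: v_0 = v_180 = 0. Recurrence: v_k = 1 + (v_{k-1} + v_{k+1})/2 for 1 ≤ k ≤ 179. The particular solution to v_k − (v_{k-1} + v_{k+1})/2 = 1 is v_k = −k^2. Adding homogeneous solution A + B k and matching boundaries gives v_k = k (180 − k). Substituting k = 51: v_51 = 51 · 129 = 6579.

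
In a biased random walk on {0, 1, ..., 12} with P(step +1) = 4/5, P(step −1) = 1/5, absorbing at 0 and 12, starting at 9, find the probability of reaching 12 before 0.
P(hit 12 before 0) = (1 − (1/4)^9) / (1 − (1/4)^12) = 266304/266305

Let u_k denote P(reach 12 before 0 | start at k). Boundary: u_0 = 0, u_12 = 1. Recurrence: u_k = 4/5·u_{k+1} + 1/5·u_{k-1} for 1 ≤ k ≤ 11. Try u_k = A + B·r^k with r = q/p = (1/5)/(4/5) = 1/4. Substitution satisfies the recurrence; boundary conditions give:
  u_k = (1 − r^k) / (1 − r^N) = (1 − (1/4)^9) / (1 − (1/4)^12) = 266304/266305.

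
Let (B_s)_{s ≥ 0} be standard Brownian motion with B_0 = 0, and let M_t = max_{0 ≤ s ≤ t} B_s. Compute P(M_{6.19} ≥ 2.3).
P(M_{6.19} ≥ 2.3) = 2·P(B_{6.19} ≥ 2.3) = 2(1 − Φ(2.3/√6.19)) ≈ 0.3553

By the reflection principle for Brownian motion, P(M_t ≥ a) = 2 · P(B_t ≥ a) for a ≥ 0. Since B_t ~ N(0, t), P(B_t ≥ 2.3) = 1 − Φ(2.3/√t) = 1 − Φ(2.3/√6.19) = 1 − Φ(0.9244). So
  P(M_{6.19} ≥ 2.3) = 2(1 − Φ(0.9244)) ≈ 0.3553.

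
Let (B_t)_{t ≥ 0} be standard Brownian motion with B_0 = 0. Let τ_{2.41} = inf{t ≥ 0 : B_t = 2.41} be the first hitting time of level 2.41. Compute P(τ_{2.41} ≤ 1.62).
P(τ_{2.41} ≤ 1.62) = 2(1 − Φ(2.41/√1.62)) = 2(1 − Φ(1.8935)) ≈ 0.0583

By the reflection principle for standard BM, P(τ_b ≤ t) = 2 · P(B_t ≥ b). Since B_t ~ N(0, t), P(B_t ≥ 2.41) = 1 − Φ(2.41/√t) = 1 − Φ(2.41/√1.62) = 1 − Φ(1.8935) ≈ 0.02915. Doubling: P(τ_{2.41} ≤ 1.62) ≈ 2 · 0.02915 = 0.05830 ≈ 0.0583.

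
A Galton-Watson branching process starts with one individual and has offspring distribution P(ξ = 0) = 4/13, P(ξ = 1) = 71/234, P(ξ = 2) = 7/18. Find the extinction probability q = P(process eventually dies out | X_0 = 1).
q = 72/91

The pgf is f(s) = 4/13 + 71/234·s + 7/18·s². The extinction probability q is the smallest fixed point of f in [0, 1]. Setting s = f(s):
  7/18·s² + (71/234 − 1)·s + 4/13 = 0
  7/18·s² − (4/13 + 7/18)·s + 4/13 = 0
which factors as (s − 1)·(7/18·s − 4/13) = 0, giving roots s = 1 and s = (4/13)/(7/18) = 72/91.
Mean offspring μ = 71/234 + 2·7/18 = 253/234 > 1 (supercritical), so q < 1. The extinction probability is the smaller root: q = (4/13)/(7/18) = 72/91.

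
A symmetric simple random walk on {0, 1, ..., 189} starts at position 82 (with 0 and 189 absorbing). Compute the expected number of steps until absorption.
E[τ | X_0 = 82] = 8774

Let v_k = E[τ | X_0 = k]. Boundary: v_0 = v_189 = 0. Recurrence: v_k = 1 + (v_{k-1} + v_{k+1})/2 for 1 ≤ k ≤ 188. The particular solution to v_k − (v_{k-1} + v_{k+1})/2 = 1 is v_k = −k^2. Adding homogeneous solution A + B k and matching boundaries gives v_k = k (189 − k). Substituting k = 82: v_82 = 82 · 107 = 8774.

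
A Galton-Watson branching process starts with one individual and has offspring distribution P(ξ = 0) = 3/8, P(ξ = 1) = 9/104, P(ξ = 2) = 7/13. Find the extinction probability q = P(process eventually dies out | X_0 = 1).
q = 39/56

The pgf is f(s) = 3/8 + 9/104·s + 7/13·s². The extinction probability q is the smallest fixed point of f in [0, 1]. Setting s = f(s):
  7/13·s² + (9/104 − 1)·s + 3/8 = 0
  7/13·s² − (3/8 + 7/13)·s + 3/8 = 0
which factors as (s − 1)·(7/13·s − 3/8) = 0, giving roots s = 1 and s = (3/8)/(7/13) = 39/56.
Mean offspring μ = 9/104 + 2·7/13 = 121/104 > 1 (supercritical), so q < 1. The extinction probability is the smaller root: q = (3/8)/(7/13) = 39/56.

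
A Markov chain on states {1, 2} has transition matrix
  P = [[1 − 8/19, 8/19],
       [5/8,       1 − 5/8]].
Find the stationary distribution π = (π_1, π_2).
π_1 = 95/159, π_2 = 64/159

Solve πP = π with π_1 + π_2 = 1. From πP = π: π_1 · (1 − 8/19) + π_2 · 5/8 = π_1 ⇒ π_2 · 5/8 = π_1 · 8/19 ⇒ π_2/π_1 = (8/19)/(5/8) = 64/95. Together with π_1 + π_2 = 1:
  π_1 = (5/8)/(8/19 + 5/8) = (5/8)/(159/152) = 95/159,
  π_2 = (8/19)/(8/19 + 5/8) = (8/19)/(159/152) = 64/159.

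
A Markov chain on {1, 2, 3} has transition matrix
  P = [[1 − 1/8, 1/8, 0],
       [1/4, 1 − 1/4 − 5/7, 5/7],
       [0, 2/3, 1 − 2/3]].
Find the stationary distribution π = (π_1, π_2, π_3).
π = (28/57, 14/57, 5/19)

This is a birth-death chain on three states, which satisfies detailed balance: π_1 · P_{12} = π_2 · P_{21} and π_2 · P_{23} = π_3 · P_{32}.
From π_1 · 1/8 = π_2 · 1/4: π_2/π_1 = (1/8)/(1/4) = 1/2.
From π_2 · 5/7 = π_3 · 2/3: π_3/π_2 = (5/7)/(2/3) = 15/14.
Take π_1 proportional to 1; then unnormalized π = (1, 1/2, 15/28). Normalize by dividing by the sum 57/28:
  π = (28/57, 14/57, 5/19).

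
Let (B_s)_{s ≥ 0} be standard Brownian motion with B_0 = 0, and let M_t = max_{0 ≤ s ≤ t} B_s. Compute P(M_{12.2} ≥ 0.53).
P(M_{12.2} ≥ 0.53) = 2·P(B_{12.2} ≥ 0.53) = 2(1 − Φ(0.53/√12.2)) ≈ 0.8794

By the reflection principle for Brownian motion, P(M_t ≥ a) = 2 · P(B_t ≥ a) for a ≥ 0. Since B_t ~ N(0, t), P(B_t ≥ 0.53) = 1 − Φ(0.53/√t) = 1 − Φ(0.53/√12.2) = 1 − Φ(0.1517). So
  P(M_{12.2} ≥ 0.53) = 2(1 − Φ(0.1517)) ≈ 0.8794.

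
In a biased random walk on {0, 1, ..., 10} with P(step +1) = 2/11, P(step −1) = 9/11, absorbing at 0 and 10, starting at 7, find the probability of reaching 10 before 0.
P(hit 10 before 0) = (1 − (9/2)^7) / (1 − (9/2)^10) = 5466104/498111911

Let u_k denote P(reach 10 before 0 | start at k). Boundary: u_0 = 0, u_10 = 1. Recurrence: u_k = 2/11·u_{k+1} + 9/11·u_{k-1} for 1 ≤ k ≤ 9. Try u_k = A + B·r^k with r = q/p = (9/11)/(2/11) = 9/2. Substitution satisfies the recurrence; boundary conditions give:
  u_k = (1 − r^k) / (1 − r^N) = (1 − (9/2)^7) / (1 − (9/2)^10) = 5466104/498111911.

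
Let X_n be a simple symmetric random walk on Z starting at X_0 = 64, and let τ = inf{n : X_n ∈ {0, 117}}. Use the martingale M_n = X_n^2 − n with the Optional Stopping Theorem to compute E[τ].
E[τ] = 3392

M_n = X_n^2 − n is a martingale (since E[X_{n+1}^2 | F_n] = X_n^2 + 1). By OST (τ has finite mean in a bounded region), E[M_τ] = E[M_0] = X_0^2 − 0 = 64^2 = 4096. Also E[M_τ] = E[X_τ^2] − E[τ]. The walk exits at 0 or 117, with P(hit 117 first) = 64/117, so E[X_τ^2] = 117^2 · 64/117 + 0 = 7488. Thus E[τ] = E[X_τ^2] − E[M_τ] = 7488 − 4096 = 3392 = 64(117 − 64) = 3392.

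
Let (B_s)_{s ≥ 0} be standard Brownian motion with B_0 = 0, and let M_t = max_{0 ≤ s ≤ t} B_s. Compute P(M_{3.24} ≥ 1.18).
P(M_{3.24} ≥ 1.18) = 2·P(B_{3.24} ≥ 1.18) = 2(1 − Φ(1.18/√3.24)) ≈ 0.5121

By the reflection principle for Brownian motion, P(M_t ≥ a) = 2 · P(B_t ≥ a) for a ≥ 0. Since B_t ~ N(0, t), P(B_t ≥ 1.18) = 1 − Φ(1.18/√t) = 1 − Φ(1.18/√3.24) = 1 − Φ(0.6556). So
  P(M_{3.24} ≥ 1.18) = 2(1 − Φ(0.6556)) ≈ 0.5121.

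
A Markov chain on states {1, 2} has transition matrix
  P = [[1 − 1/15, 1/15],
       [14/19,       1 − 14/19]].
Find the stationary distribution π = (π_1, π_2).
π_1 = 210/229, π_2 = 19/229

Solve πP = π with π_1 + π_2 = 1. From πP = π: π_1 · (1 − 1/15) + π_2 · 14/19 = π_1 ⇒ π_2 · 14/19 = π_1 · 1/15 ⇒ π_2/π_1 = (1/15)/(14/19) = 19/210. Together with π_1 + π_2 = 1:
  π_1 = (14/19)/(1/15 + 14/19) = (14/19)/(229/285) = 210/229,
  π_2 = (1/15)/(1/15 + 14/19) = (1/15)/(229/285) = 19/229.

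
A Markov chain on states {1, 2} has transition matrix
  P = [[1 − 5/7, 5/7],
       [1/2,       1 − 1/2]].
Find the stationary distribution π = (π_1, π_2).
π_1 = 7/17, π_2 = 10/17

Solve πP = π with π_1 + π_2 = 1. From πP = π: π_1 · (1 − 5/7) + π_2 · 1/2 = π_1 ⇒ π_2 · 1/2 = π_1 · 5/7 ⇒ π_2/π_1 = (5/7)/(1/2) = 10/7. Together with π_1 + π_2 = 1:
  π_1 = (1/2)/(5/7 + 1/2) = (1/2)/(17/14) = 7/17,
  π_2 = (5/7)/(5/7 + 1/2) = (5/7)/(17/14) = 10/17.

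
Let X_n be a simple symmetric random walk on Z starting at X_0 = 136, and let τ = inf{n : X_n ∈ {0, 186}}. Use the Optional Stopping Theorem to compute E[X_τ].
E[X_τ] = 136

X_n is a martingale and τ is a bounded-mean stopping time (indeed τ is finite a.s. with bounded expectation since the walk is in a bounded region). By the OST, E[X_τ] = E[X_0] = 136. Equivalently: E[X_τ] = 186 · P(hit 186 first) + 0 · P(hit 0 first) = 186 · (136/186) = 136.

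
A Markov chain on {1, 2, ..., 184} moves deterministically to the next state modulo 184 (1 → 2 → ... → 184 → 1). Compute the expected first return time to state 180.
E[T_180 | X_0 = 180] = 184

The chain cycles deterministically, so starting at state 180 it returns in exactly 184 steps. Equivalently, the stationary distribution is uniform π_j = 1/184 for every state j, so by Kac's formula E[T_180] = 1/π_180 = 184.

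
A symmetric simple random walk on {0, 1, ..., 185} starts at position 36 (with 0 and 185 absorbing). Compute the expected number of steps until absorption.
E[τ | X_0 = 36] = 5364

Let v_k = E[τ | X_0 = k]. Boundary: v_0 = v_185 = 0. Recurrence: v_k = 1 + (v_{k-1} + v_{k+1})/2 for 1 ≤ k ≤ 184. The particular solution to v_k − (v_{k-1} + v_{k+1})/2 = 1 is v_k = −k^2. Adding homogeneous solution A + B k and matching boundaries gives v_k = k (185 − k). Substituting k = 36: v_36 = 36 · 149 = 5364.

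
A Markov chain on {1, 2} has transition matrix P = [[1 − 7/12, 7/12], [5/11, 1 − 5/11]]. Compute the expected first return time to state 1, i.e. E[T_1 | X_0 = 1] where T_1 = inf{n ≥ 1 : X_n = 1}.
E[T_1 | X_0 = 1] = 1/π_1 = 137/60

For an irreducible recurrent Markov chain with stationary distribution π, E[T_i | X_0 = i] = 1/π_i (Kac's formula). Here π_1 = (5/11)/(7/12 + 5/11) = (5/11)/(137/132) = 60/137, so E[T_1 | X_0 = 1] = 1/π_1 = (7/12 + 5/11)/(5/11) = (137/132)/(5/11) = 137/60.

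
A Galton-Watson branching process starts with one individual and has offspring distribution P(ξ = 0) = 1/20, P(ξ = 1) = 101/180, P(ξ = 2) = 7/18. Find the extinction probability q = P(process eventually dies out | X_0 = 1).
q = 9/70

The pgf is f(s) = 1/20 + 101/180·s + 7/18·s². The extinction probability q is the smallest fixed point of f in [0, 1]. Setting s = f(s):
  7/18·s² + (101/180 − 1)·s + 1/20 = 0
  7/18·s² − (1/20 + 7/18)·s + 1/20 = 0
which factors as (s − 1)·(7/18·s − 1/20) = 0, giving roots s = 1 and s = (1/20)/(7/18) = 9/70.
Mean offspring μ = 101/180 + 2·7/18 = 241/180 > 1 (supercritical), so q < 1. The extinction probability is the smaller root: q = (1/20)/(7/18) = 9/70.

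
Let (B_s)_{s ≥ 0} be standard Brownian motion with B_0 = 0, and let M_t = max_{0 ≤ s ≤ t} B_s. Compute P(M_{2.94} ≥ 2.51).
P(M_{2.94} ≥ 2.51) = 2·P(B_{2.94} ≥ 2.51) = 2(1 − Φ(2.51/√2.94)) ≈ 0.1432

By the reflection principle for Brownian motion, P(M_t ≥ a) = 2 · P(B_t ≥ a) for a ≥ 0. Since B_t ~ N(0, t), P(B_t ≥ 2.51) = 1 − Φ(2.51/√t) = 1 − Φ(2.51/√2.94) = 1 − Φ(1.4639). So
  P(M_{2.94} ≥ 2.51) = 2(1 − Φ(1.4639)) ≈ 0.1432.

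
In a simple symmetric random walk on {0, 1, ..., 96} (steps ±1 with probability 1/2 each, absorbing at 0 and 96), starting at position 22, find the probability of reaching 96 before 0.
P(hit 96 before 0) = 22/96 = 11/48

Let u_k = P(hit 96 before 0 | start at k). Then u_0 = 0, u_96 = 1, and u_k = u_{k-1}/2 + u_{k+1}/2 for 1 ≤ k ≤ 95. This harmonic recurrence is solved by u_k = k/96, giving u_22 = 22/96 = 11/48.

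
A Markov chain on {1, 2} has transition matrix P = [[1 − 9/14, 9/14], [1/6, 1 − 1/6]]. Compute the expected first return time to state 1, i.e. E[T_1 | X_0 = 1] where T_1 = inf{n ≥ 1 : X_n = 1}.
E[T_1 | X_0 = 1] = 1/π_1 = 34/7

For an irreducible recurrent Markov chain with stationary distribution π, E[T_i | X_0 = i] = 1/π_i (Kac's formula). Here π_1 = (1/6)/(9/14 + 1/6) = (1/6)/(17/21) = 7/34, so E[T_1 | X_0 = 1] = 1/π_1 = (9/14 + 1/6)/(1/6) = (17/21)/(1/6) = 34/7.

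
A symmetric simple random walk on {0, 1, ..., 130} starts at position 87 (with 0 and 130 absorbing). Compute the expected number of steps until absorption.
E[τ | X_0 = 87] = 3741

Let v_k = E[τ | X_0 = k]. Boundary: v_0 = v_130 = 0. Recurrence: v_k = 1 + (v_{k-1} + v_{k+1})/2 for 1 ≤ k ≤ 129. The particular solution to v_k − (v_{k-1} + v_{k+1})/2 = 1 is v_k = −k^2. Adding homogeneous solution A + B k and matching boundaries gives v_k = k (130 − k). Substituting k = 87: v_87 = 87 · 43 = 3741.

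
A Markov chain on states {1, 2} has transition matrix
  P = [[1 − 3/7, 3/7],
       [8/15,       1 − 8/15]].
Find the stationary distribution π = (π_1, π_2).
π_1 = 56/101, π_2 = 45/101

Solve πP = π with π_1 + π_2 = 1. From πP = π: π_1 · (1 − 3/7) + π_2 · 8/15 = π_1 ⇒ π_2 · 8/15 = π_1 · 3/7 ⇒ π_2/π_1 = (3/7)/(8/15) = 45/56. Together with π_1 + π_2 = 1:
  π_1 = (8/15)/(3/7 + 8/15) = (8/15)/(101/105) = 56/101,
  π_2 = (3/7)/(3/7 + 8/15) = (3/7)/(101/105) = 45/101.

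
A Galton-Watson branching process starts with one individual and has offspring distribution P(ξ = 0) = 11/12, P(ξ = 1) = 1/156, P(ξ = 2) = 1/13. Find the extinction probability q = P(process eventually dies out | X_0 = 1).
q = 1

Mean offspring μ = 0·11/12 + 1·1/156 + 2·1/13 = 25/156 ≤ 1. For μ ≤ 1 with offspring not concentrated at 1, the Galton-Watson process goes extinct almost surely, so q = 1.
(Algebraic check: The pgf is f(s) = 11/12 + 1/156·s + 1/13·s². The extinction probability q is the smallest fixed point of f in [0, 1]. Setting s = f(s):
  1/13·s² + (1/156 − 1)·s + 11/12 = 0
  1/13·s² − (11/12 + 1/13)·s + 11/12 = 0
which factors as (s − 1)·(1/13·s − 11/12) = 0, giving roots s = 1 and s = (11/12)/(1/13) = 143/12. Since 143/12 ≥ 1, the smallest root in [0, 1] is s = 1.)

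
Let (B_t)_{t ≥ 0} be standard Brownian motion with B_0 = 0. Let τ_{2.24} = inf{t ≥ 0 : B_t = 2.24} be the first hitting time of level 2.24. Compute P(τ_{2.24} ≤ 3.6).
P(τ_{2.24} ≤ 3.6) = 2(1 − Φ(2.24/√3.6)) = 2(1 − Φ(1.1806)) ≈ 0.2378

By the reflection principle for standard BM, P(τ_b ≤ t) = 2 · P(B_t ≥ b). Since B_t ~ N(0, t), P(B_t ≥ 2.24) = 1 − Φ(2.24/√t) = 1 − Φ(2.24/√3.6) = 1 − Φ(1.1806) ≈ 0.11888. Doubling: P(τ_{2.24} ≤ 3.6) ≈ 2 · 0.11888 = 0.23776 ≈ 0.2378.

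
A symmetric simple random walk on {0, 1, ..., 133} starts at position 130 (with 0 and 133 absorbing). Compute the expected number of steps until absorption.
E[τ | X_0 = 130] = 390

Let v_k = E[τ | X_0 = k]. Boundary: v_0 = v_133 = 0. Recurrence: v_k = 1 + (v_{k-1} + v_{k+1})/2 for 1 ≤ k ≤ 132. The particular solution to v_k − (v_{k-1} + v_{k+1})/2 = 1 is v_k = −k^2. Adding homogeneous solution A + B k and matching boundaries gives v_k = k (133 − k). Substituting k = 130: v_130 = 130 · 3 = 390.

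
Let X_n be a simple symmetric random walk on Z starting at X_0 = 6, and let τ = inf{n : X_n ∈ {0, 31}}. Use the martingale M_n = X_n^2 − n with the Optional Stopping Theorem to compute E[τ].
E[τ] = 150

M_n = X_n^2 − n is a martingale (since E[X_{n+1}^2 | F_n] = X_n^2 + 1). By OST (τ has finite mean in a bounded region), E[M_τ] = E[M_0] = X_0^2 − 0 = 6^2 = 36. Also E[M_τ] = E[X_τ^2] − E[τ]. The walk exits at 0 or 31, with P(hit 31 first) = 6/31, so E[X_τ^2] = 31^2 · 6/31 + 0 = 186. Thus E[τ] = E[X_τ^2] − E[M_τ] = 186 − 36 = 150 = 6(31 − 6) = 150.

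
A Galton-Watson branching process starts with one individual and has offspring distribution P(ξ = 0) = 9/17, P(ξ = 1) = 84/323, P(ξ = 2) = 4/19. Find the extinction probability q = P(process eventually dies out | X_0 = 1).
q = 1

Mean offspring μ = 0·9/17 + 1·84/323 + 2·4/19 = 220/323 ≤ 1. For μ ≤ 1 with offspring not concentrated at 1, the Galton-Watson process goes extinct almost surely, so q = 1.
(Algebraic check: The pgf is f(s) = 9/17 + 84/323·s + 4/19·s². The extinction probability q is the smallest fixed point of f in [0, 1]. Setting s = f(s):
  4/19·s² + (84/323 − 1)·s + 9/17 = 0
  4/19·s² − (9/17 + 4/19)·s + 9/17 = 0
which factors as (s − 1)·(4/19·s − 9/17) = 0, giving roots s = 1 and s = (9/17)/(4/19) = 171/68. Since 171/68 ≥ 1, the smallest root in [0, 1] is s = 1.)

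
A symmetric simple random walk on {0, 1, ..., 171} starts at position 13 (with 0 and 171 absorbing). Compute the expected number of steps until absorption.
E[τ | X_0 = 13] = 2054

Let v_k = E[τ | X_0 = k]. Boundary: v_0 = v_171 = 0. Recurrence: v_k = 1 + (v_{k-1} + v_{k+1})/2 for 1 ≤ k ≤ 170. The particular solution to v_k − (v_{k-1} + v_{k+1})/2 = 1 is v_k = −k^2. Adding homogeneous solution A + B k and matching boundaries gives v_k = k (171 − k). Substituting k = 13: v_13 = 13 · 158 = 2054.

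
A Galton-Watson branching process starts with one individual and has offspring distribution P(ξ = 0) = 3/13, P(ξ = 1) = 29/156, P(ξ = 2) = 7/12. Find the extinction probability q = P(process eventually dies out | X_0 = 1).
q = 36/91

The pgf is f(s) = 3/13 + 29/156·s + 7/12·s². The extinction probability q is the smallest fixed point of f in [0, 1]. Setting s = f(s):
  7/12·s² + (29/156 − 1)·s + 3/13 = 0
  7/12·s² − (3/13 + 7/12)·s + 3/13 = 0
which factors as (s − 1)·(7/12·s − 3/13) = 0, giving roots s = 1 and s = (3/13)/(7/12) = 36/91.
Mean offspring μ = 29/156 + 2·7/12 = 211/156 > 1 (supercritical), so q < 1. The extinction probability is the smaller root: q = (3/13)/(7/12) = 36/91.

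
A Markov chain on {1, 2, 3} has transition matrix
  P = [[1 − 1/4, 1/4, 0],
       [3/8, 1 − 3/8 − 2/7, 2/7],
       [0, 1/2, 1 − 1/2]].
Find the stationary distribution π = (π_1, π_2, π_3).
π = (21/43, 14/43, 8/43)

This is a birth-death chain on three states, which satisfies detailed balance: π_1 · P_{12} = π_2 · P_{21} and π_2 · P_{23} = π_3 · P_{32}.
From π_1 · 1/4 = π_2 · 3/8: π_2/π_1 = (1/4)/(3/8) = 2/3.
From π_2 · 2/7 = π_3 · 1/2: π_3/π_2 = (2/7)/(1/2) = 4/7.
Take π_1 proportional to 1; then unnormalized π = (1, 2/3, 8/21). Normalize by dividing by the sum 43/21:
  π = (21/43, 14/43, 8/43).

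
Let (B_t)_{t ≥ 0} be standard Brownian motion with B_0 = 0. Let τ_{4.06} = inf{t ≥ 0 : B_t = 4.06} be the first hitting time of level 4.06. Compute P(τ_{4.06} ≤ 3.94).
P(τ_{4.06} ≤ 3.94) = 2(1 − Φ(4.06/√3.94)) = 2(1 − Φ(2.0454)) ≈ 0.0408

By the reflection principle for standard BM, P(τ_b ≤ t) = 2 · P(B_t ≥ b). Since B_t ~ N(0, t), P(B_t ≥ 4.06) = 1 − Φ(4.06/√t) = 1 − Φ(4.06/√3.94) = 1 − Φ(2.0454) ≈ 0.02041. Doubling: P(τ_{4.06} ≤ 3.94) ≈ 2 · 0.02041 = 0.04082 ≈ 0.0408.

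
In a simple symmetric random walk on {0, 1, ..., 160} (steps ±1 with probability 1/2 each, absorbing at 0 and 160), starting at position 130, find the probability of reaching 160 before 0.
P(hit 160 before 0) = 130/160 = 13/16

Let u_k = P(hit 160 before 0 | start at k). Then u_0 = 0, u_160 = 1, and u_k = u_{k-1}/2 + u_{k+1}/2 for 1 ≤ k ≤ 159. This harmonic recurrence is solved by u_k = k/160, giving u_130 = 130/160 = 13/16.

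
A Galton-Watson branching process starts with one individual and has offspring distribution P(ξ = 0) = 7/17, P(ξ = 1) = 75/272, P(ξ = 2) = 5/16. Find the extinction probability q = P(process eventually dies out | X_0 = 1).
q = 1

Mean offspring μ = 0·7/17 + 1·75/272 + 2·5/16 = 245/272 ≤ 1. For μ ≤ 1 with offspring not concentrated at 1, the Galton-Watson process goes extinct almost surely, so q = 1.
(Algebraic check: The pgf is f(s) = 7/17 + 75/272·s + 5/16·s². The extinction probability q is the smallest fixed point of f in [0, 1]. Setting s = f(s):
  5/16·s² + (75/272 − 1)·s + 7/17 = 0
  5/16·s² − (7/17 + 5/16)·s + 7/17 = 0
which factors as (s − 1)·(5/16·s − 7/17) = 0, giving roots s = 1 and s = (7/17)/(5/16) = 112/85. Since 112/85 ≥ 1, the smallest root in [0, 1] is s = 1.)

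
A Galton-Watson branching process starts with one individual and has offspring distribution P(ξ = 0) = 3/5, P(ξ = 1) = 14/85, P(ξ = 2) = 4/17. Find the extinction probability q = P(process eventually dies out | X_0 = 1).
q = 1

Mean offspring μ = 0·3/5 + 1·14/85 + 2·4/17 = 54/85 ≤ 1. For μ ≤ 1 with offspring not concentrated at 1, the Galton-Watson process goes extinct almost surely, so q = 1.
(Algebraic check: The pgf is f(s) = 3/5 + 14/85·s + 4/17·s². The extinction probability q is the smallest fixed point of f in [0, 1]. Setting s = f(s):
  4/17·s² + (14/85 − 1)·s + 3/5 = 0
  4/17·s² − (3/5 + 4/17)·s + 3/5 = 0
which factors as (s − 1)·(4/17·s − 3/5) = 0, giving roots s = 1 and s = (3/5)/(4/17) = 51/20. Since 51/20 ≥ 1, the smallest root in [0, 1] is s = 1.)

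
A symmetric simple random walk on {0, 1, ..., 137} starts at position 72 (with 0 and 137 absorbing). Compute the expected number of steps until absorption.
E[τ | X_0 = 72] = 4680

Let v_k = E[τ | X_0 = k]. Boundary: v_0 = v_137 = 0. Recurrence: v_k = 1 + (v_{k-1} + v_{k+1})/2 for 1 ≤ k ≤ 136. The particular solution to v_k − (v_{k-1} + v_{k+1})/2 = 1 is v_k = −k^2. Adding homogeneous solution A + B k and matching boundaries gives v_k = k (137 − k). Substituting k = 72: v_72 = 72 · 65 = 4680.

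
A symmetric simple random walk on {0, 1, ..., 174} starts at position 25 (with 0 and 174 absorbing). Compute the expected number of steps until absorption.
E[τ | X_0 = 25] = 3725

Let v_k = E[τ | X_0 = k]. Boundary: v_0 = v_174 = 0. Recurrence: v_k = 1 + (v_{k-1} + v_{k+1})/2 for 1 ≤ k ≤ 173. The particular solution to v_k − (v_{k-1} + v_{k+1})/2 = 1 is v_k = −k^2. Adding homogeneous solution A + B k and matching boundaries gives v_k = k (174 − k). Substituting k = 25: v_25 = 25 · 149 = 3725.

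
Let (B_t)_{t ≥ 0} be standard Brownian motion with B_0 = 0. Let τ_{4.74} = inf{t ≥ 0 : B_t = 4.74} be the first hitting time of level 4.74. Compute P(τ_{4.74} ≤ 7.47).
P(τ_{4.74} ≤ 7.47) = 2(1 − Φ(4.74/√7.47)) = 2(1 − Φ(1.7343)) ≈ 0.0829

By the reflection principle for standard BM, P(τ_b ≤ t) = 2 · P(B_t ≥ b). Since B_t ~ N(0, t), P(B_t ≥ 4.74) = 1 − Φ(4.74/√t) = 1 − Φ(4.74/√7.47) = 1 − Φ(1.7343) ≈ 0.04143. Doubling: P(τ_{4.74} ≤ 7.47) ≈ 2 · 0.04143 = 0.08286 ≈ 0.0829.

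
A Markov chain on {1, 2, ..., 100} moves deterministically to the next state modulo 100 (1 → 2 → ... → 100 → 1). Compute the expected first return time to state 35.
E[T_35 | X_0 = 35] = 100

The chain cycles deterministically, so starting at state 35 it returns in exactly 100 steps. Equivalently, the stationary distribution is uniform π_j = 1/100 for every state j, so by Kac's formula E[T_35] = 1/π_35 = 100.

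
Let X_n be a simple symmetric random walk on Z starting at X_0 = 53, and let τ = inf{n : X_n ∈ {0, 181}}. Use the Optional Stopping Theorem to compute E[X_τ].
E[X_τ] = 53

X_n is a martingale and τ is a bounded-mean stopping time (indeed τ is finite a.s. with bounded expectation since the walk is in a bounded region). By the OST, E[X_τ] = E[X_0] = 53. Equivalently: E[X_τ] = 181 · P(hit 181 first) + 0 · P(hit 0 first) = 181 · (53/181) = 53.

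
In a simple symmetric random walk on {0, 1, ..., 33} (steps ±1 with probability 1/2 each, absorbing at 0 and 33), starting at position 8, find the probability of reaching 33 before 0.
P(hit 33 before 0) = 8/33

Let u_k = P(hit 33 before 0 | start at k). Then u_0 = 0, u_33 = 1, and u_k = u_{k-1}/2 + u_{k+1}/2 for 1 ≤ k ≤ 32. This harmonic recurrence is solved by u_k = k/33, giving u_8 = 8/33.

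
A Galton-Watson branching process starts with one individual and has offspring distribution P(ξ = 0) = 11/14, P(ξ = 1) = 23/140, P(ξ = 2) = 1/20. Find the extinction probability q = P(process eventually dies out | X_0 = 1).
q = 1

Mean offspring μ = 0·11/14 + 1·23/140 + 2·1/20 = 37/140 ≤ 1. For μ ≤ 1 with offspring not concentrated at 1, the Galton-Watson process goes extinct almost surely, so q = 1.
(Algebraic check: The pgf is f(s) = 11/14 + 23/140·s + 1/20·s². The extinction probability q is the smallest fixed point of f in [0, 1]. Setting s = f(s):
  1/20·s² + (23/140 − 1)·s + 11/14 = 0
  1/20·s² − (11/14 + 1/20)·s + 11/14 = 0
which factors as (s − 1)·(1/20·s − 11/14) = 0, giving roots s = 1 and s = (11/14)/(1/20) = 110/7. Since 110/7 ≥ 1, the smallest root in [0, 1] is s = 1.)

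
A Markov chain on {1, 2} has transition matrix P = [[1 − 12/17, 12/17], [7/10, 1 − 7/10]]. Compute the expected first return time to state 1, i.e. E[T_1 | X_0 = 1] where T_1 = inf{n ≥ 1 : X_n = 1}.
E[T_1 | X_0 = 1] = 1/π_1 = 239/119

For an irreducible recurrent Markov chain with stationary distribution π, E[T_i | X_0 = i] = 1/π_i (Kac's formula). Here π_1 = (7/10)/(12/17 + 7/10) = (7/10)/(239/170) = 119/239, so E[T_1 | X_0 = 1] = 1/π_1 = (12/17 + 7/10)/(7/10) = (239/170)/(7/10) = 239/119.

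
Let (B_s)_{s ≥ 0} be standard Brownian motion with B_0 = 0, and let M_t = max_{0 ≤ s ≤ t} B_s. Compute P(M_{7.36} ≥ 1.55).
P(M_{7.36} ≥ 1.55) = 2·P(B_{7.36} ≥ 1.55) = 2(1 − Φ(1.55/√7.36)) ≈ 0.5678

By the reflection principle for Brownian motion, P(M_t ≥ a) = 2 · P(B_t ≥ a) for a ≥ 0. Since B_t ~ N(0, t), P(B_t ≥ 1.55) = 1 − Φ(1.55/√t) = 1 − Φ(1.55/√7.36) = 1 − Φ(0.5713). So
  P(M_{7.36} ≥ 1.55) = 2(1 − Φ(0.5713)) ≈ 0.5678.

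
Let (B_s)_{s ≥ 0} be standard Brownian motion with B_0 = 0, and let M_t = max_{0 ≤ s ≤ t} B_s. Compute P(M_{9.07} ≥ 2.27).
P(M_{9.07} ≥ 2.27) = 2·P(B_{9.07} ≥ 2.27) = 2(1 − Φ(2.27/√9.07)) ≈ 0.4510

By the reflection principle for Brownian motion, P(M_t ≥ a) = 2 · P(B_t ≥ a) for a ≥ 0. Since B_t ~ N(0, t), P(B_t ≥ 2.27) = 1 − Φ(2.27/√t) = 1 − Φ(2.27/√9.07) = 1 − Φ(0.7537). So
  P(M_{9.07} ≥ 2.27) = 2(1 − Φ(0.7537)) ≈ 0.4510.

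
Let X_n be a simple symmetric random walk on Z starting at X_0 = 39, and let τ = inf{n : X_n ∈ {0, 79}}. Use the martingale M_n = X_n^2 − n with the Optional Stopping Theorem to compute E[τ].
E[τ] = 1560

M_n = X_n^2 − n is a martingale (since E[X_{n+1}^2 | F_n] = X_n^2 + 1). By OST (τ has finite mean in a bounded region), E[M_τ] = E[M_0] = X_0^2 − 0 = 39^2 = 1521. Also E[M_τ] = E[X_τ^2] − E[τ]. The walk exits at 0 or 79, with P(hit 79 first) = 39/79, so E[X_τ^2] = 79^2 · 39/79 + 0 = 3081. Thus E[τ] = E[X_τ^2] − E[M_τ] = 3081 − 1521 = 1560 = 39(79 − 39) = 1560.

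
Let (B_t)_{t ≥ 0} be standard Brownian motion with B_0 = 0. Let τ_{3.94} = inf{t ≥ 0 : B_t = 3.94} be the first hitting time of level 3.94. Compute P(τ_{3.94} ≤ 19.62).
P(τ_{3.94} ≤ 19.62) = 2(1 − Φ(3.94/√19.62)) = 2(1 − Φ(0.8895)) ≈ 0.3737

By the reflection principle for standard BM, P(τ_b ≤ t) = 2 · P(B_t ≥ b). Since B_t ~ N(0, t), P(B_t ≥ 3.94) = 1 − Φ(3.94/√t) = 1 − Φ(3.94/√19.62) = 1 − Φ(0.8895) ≈ 0.18687. Doubling: P(τ_{3.94} ≤ 19.62) ≈ 2 · 0.18687 = 0.37374 ≈ 0.3737.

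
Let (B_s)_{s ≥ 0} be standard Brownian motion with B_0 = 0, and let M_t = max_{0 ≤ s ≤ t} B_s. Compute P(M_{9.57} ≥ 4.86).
P(M_{9.57} ≥ 4.86) = 2·P(B_{9.57} ≥ 4.86) = 2(1 − Φ(4.86/√9.57)) ≈ 0.1162

By the reflection principle for Brownian motion, P(M_t ≥ a) = 2 · P(B_t ≥ a) for a ≥ 0. Since B_t ~ N(0, t), P(B_t ≥ 4.86) = 1 − Φ(4.86/√t) = 1 − Φ(4.86/√9.57) = 1 − Φ(1.5710). So
  P(M_{9.57} ≥ 4.86) = 2(1 − Φ(1.5710)) ≈ 0.1162.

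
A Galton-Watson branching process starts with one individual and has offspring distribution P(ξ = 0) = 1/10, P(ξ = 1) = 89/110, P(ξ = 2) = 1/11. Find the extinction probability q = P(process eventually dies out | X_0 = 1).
q = 1

Mean offspring μ = 0·1/10 + 1·89/110 + 2·1/11 = 109/110 ≤ 1. For μ ≤ 1 with offspring not concentrated at 1, the Galton-Watson process goes extinct almost surely, so q = 1.
(Algebraic check: The pgf is f(s) = 1/10 + 89/110·s + 1/11·s². The extinction probability q is the smallest fixed point of f in [0, 1]. Setting s = f(s):
  1/11·s² + (89/110 − 1)·s + 1/10 = 0
  1/11·s² − (1/10 + 1/11)·s + 1/10 = 0
which factors as (s − 1)·(1/11·s − 1/10) = 0, giving roots s = 1 and s = (1/10)/(1/11) = 11/10. Since 11/10 ≥ 1, the smallest root in [0, 1] is s = 1.)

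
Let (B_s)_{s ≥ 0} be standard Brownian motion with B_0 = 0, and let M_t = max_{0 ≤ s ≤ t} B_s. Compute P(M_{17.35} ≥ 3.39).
P(M_{17.35} ≥ 3.39) = 2·P(B_{17.35} ≥ 3.39) = 2(1 − Φ(3.39/√17.35)) ≈ 0.4157

By the reflection principle for Brownian motion, P(M_t ≥ a) = 2 · P(B_t ≥ a) for a ≥ 0. Since B_t ~ N(0, t), P(B_t ≥ 3.39) = 1 − Φ(3.39/√t) = 1 − Φ(3.39/√17.35) = 1 − Φ(0.8139). So
  P(M_{17.35} ≥ 3.39) = 2(1 − Φ(0.8139)) ≈ 0.4157.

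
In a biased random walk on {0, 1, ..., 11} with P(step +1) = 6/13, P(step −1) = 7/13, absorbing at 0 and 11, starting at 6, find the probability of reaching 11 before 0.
P(hit 11 before 0) = (1 − (7/6)^6) / (1 − (7/6)^11) = 552041568/1614529687

Let u_k denote P(reach 11 before 0 | start at k). Boundary: u_0 = 0, u_11 = 1. Recurrence: u_k = 6/13·u_{k+1} + 7/13·u_{k-1} for 1 ≤ k ≤ 10. Try u_k = A + B·r^k with r = q/p = (7/13)/(6/13) = 7/6. Substitution satisfies the recurrence; boundary conditions give:
  u_k = (1 − r^k) / (1 − r^N) = (1 − (7/6)^6) / (1 − (7/6)^11) = 552041568/1614529687.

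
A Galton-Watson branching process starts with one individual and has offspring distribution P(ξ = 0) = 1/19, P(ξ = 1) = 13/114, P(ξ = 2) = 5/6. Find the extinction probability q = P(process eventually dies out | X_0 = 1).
q = 6/95

The pgf is f(s) = 1/19 + 13/114·s + 5/6·s². The extinction probability q is the smallest fixed point of f in [0, 1]. Setting s = f(s):
  5/6·s² + (13/114 − 1)·s + 1/19 = 0
  5/6·s² − (1/19 + 5/6)·s + 1/19 = 0
which factors as (s − 1)·(5/6·s − 1/19) = 0, giving roots s = 1 and s = (1/19)/(5/6) = 6/95.
Mean offspring μ = 13/114 + 2·5/6 = 203/114 > 1 (supercritical), so q < 1. The extinction probability is the smaller root: q = (1/19)/(5/6) = 6/95.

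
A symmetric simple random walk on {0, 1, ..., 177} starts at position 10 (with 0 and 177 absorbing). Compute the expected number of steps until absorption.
E[τ | X_0 = 10] = 1670

Let v_k = E[τ | X_0 = k]. Boundary: v_0 = v_177 = 0. Recurrence: v_k = 1 + (v_{k-1} + v_{k+1})/2 for 1 ≤ k ≤ 176. The particular solution to v_k − (v_{k-1} + v_{k+1})/2 = 1 is v_k = −k^2. Adding homogeneous solution A + B k and matching boundaries gives v_k = k (177 − k). Substituting k = 10: v_10 = 10 · 167 = 1670.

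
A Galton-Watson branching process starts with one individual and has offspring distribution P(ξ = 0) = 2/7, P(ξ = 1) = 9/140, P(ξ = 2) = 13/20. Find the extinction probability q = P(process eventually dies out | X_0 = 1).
q = 40/91

The pgf is f(s) = 2/7 + 9/140·s + 13/20·s². The extinction probability q is the smallest fixed point of f in [0, 1]. Setting s = f(s):
  13/20·s² + (9/140 − 1)·s + 2/7 = 0
  13/20·s² − (2/7 + 13/20)·s + 2/7 = 0
which factors as (s − 1)·(13/20·s − 2/7) = 0, giving roots s = 1 and s = (2/7)/(13/20) = 40/91.
Mean offspring μ = 9/140 + 2·13/20 = 191/140 > 1 (supercritical), so q < 1. The extinction probability is the smaller root: q = (2/7)/(13/20) = 40/91.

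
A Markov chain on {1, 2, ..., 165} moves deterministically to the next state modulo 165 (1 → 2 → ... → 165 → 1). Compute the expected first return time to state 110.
E[T_110 | X_0 = 110] = 165

The chain cycles deterministically, so starting at state 110 it returns in exactly 165 steps. Equivalently, the stationary distribution is uniform π_j = 1/165 for every state j, so by Kac's formula E[T_110] = 1/π_110 = 165.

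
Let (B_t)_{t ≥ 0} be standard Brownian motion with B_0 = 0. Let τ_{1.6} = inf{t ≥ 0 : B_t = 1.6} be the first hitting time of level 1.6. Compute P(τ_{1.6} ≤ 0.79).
P(τ_{1.6} ≤ 0.79) = 2(1 − Φ(1.6/√0.79)) = 2(1 − Φ(1.8001)) ≈ 0.0718

By the reflection principle for standard BM, P(τ_b ≤ t) = 2 · P(B_t ≥ b). Since B_t ~ N(0, t), P(B_t ≥ 1.6) = 1 − Φ(1.6/√t) = 1 − Φ(1.6/√0.79) = 1 − Φ(1.8001) ≈ 0.03592. Doubling: P(τ_{1.6} ≤ 0.79) ≈ 2 · 0.03592 = 0.07184 ≈ 0.0718.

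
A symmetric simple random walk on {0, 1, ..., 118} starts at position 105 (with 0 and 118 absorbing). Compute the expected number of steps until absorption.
E[τ | X_0 = 105] = 1365

Let v_k = E[τ | X_0 = k]. Boundary: v_0 = v_118 = 0. Recurrence: v_k = 1 + (v_{k-1} + v_{k+1})/2 for 1 ≤ k ≤ 117. The particular solution to v_k − (v_{k-1} + v_{k+1})/2 = 1 is v_k = −k^2. Adding homogeneous solution A + B k and matching boundaries gives v_k = k (118 − k). Substituting k = 105: v_105 = 105 · 13 = 1365.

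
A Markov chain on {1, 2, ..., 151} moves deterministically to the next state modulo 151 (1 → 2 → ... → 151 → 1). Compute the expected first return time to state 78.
E[T_78 | X_0 = 78] = 151

The chain cycles deterministically, so starting at state 78 it returns in exactly 151 steps. Equivalently, the stationary distribution is uniform π_j = 1/151 for every state j, so by Kac's formula E[T_78] = 1/π_78 = 151.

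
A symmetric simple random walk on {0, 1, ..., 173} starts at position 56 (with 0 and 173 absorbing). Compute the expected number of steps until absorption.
E[τ | X_0 = 56] = 6552

Let v_k = E[τ | X_0 = k]. Boundary: v_0 = v_173 = 0. Recurrence: v_k = 1 + (v_{k-1} + v_{k+1})/2 for 1 ≤ k ≤ 172. The particular solution to v_k − (v_{k-1} + v_{k+1})/2 = 1 is v_k = −k^2. Adding homogeneous solution A + B k and matching boundaries gives v_k = k (173 − k). Substituting k = 56: v_56 = 56 · 117 = 6552.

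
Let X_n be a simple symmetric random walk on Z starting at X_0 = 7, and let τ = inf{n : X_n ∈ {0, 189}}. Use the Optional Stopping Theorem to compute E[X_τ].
E[X_τ] = 7

X_n is a martingale and τ is a bounded-mean stopping time (indeed τ is finite a.s. with bounded expectation since the walk is in a bounded region). By the OST, E[X_τ] = E[X_0] = 7. Equivalently: E[X_τ] = 189 · P(hit 189 first) + 0 · P(hit 0 first) = 189 · (7/189) = 7.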